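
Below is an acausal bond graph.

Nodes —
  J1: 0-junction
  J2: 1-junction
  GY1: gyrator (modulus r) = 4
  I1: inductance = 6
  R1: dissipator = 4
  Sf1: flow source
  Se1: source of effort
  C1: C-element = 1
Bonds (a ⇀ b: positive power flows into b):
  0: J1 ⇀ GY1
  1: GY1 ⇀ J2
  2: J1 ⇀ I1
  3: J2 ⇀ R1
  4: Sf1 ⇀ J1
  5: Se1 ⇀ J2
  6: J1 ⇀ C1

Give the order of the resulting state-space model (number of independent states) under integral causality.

2  (C1, I1 all integral)

β4 |Sf1  (Sf1 fixes flow; stroke at Sf1)
β5 |J2  (source Se1 imposes e)
β2 |I1  (I1 integral (f out))
β6 |J1  (C1 integral (e out))
β0 |GY1  (J1 effort already set via bond 6)
β1 |GY1  (GY1: gyrator matches bond 0)
β3 |J2  (common-f at J2 fixed by 1)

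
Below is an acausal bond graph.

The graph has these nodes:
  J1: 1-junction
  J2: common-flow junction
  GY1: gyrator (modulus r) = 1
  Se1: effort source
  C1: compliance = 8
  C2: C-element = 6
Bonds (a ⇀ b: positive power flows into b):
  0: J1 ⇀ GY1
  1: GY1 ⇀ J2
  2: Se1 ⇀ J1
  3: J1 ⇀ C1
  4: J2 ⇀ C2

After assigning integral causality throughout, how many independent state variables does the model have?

β2 stroke at J1  (Se1: effort source, stroke at far end)
β3 stroke at J1  (C1 integral (e out))
β0 stroke at GY1  (closing 1-jn rule on J1)
β1 stroke at GY1  (GY GY1: same side as bond 0)
β4 stroke at J2  (1-jn J2 has f-setter on 1)

2  (C1, C2 all integral)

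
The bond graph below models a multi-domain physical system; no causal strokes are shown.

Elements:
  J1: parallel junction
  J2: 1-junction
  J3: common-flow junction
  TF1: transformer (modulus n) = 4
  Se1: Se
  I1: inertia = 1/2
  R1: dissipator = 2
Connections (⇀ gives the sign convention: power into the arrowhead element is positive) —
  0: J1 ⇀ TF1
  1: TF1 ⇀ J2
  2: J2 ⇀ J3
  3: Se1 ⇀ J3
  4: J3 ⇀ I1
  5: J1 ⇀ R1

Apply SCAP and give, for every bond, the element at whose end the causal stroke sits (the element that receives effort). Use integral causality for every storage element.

#3 stroke at J3  (Se1 (Se) sets effort on bond)
#4 stroke at I1  (I1 outputs flow p/I1)
#2 stroke at J3  (J3 flow already set via bond 4)
#1 stroke at J2  (1-jn J2 has f-setter on 2)
#0 stroke at TF1  (TF1: transformer flips bond 1)
#5 stroke at J1  (J1 needs exactly one e-in)

b0 stroke at TF1
b1 stroke at J2
b2 stroke at J3
b3 stroke at J3
b4 stroke at I1
b5 stroke at J1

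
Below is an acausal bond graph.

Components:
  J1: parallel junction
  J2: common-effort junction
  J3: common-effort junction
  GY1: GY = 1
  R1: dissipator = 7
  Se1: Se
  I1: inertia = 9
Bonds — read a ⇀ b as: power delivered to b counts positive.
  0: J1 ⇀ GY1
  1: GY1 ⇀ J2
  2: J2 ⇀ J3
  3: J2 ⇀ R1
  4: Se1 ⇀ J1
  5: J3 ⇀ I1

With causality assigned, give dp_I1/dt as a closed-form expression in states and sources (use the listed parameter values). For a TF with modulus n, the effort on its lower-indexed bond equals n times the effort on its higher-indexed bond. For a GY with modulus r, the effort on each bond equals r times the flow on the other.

dp_I1/dt = 7*E_Se1 - 7*p_I1/9

bond 4 stroke→J1  (Se1 fixes effort; stroke away)
bond 0 stroke→GY1  (0-jn J1 has e-setter on 4)
bond 1 stroke→GY1  (GY1 both-in/both-out from 0)
bond 5 stroke→I1  (I1 outputs flow p/I1)
bond 2 stroke→J3  (J3 needs exactly one e-in)
bond 3 stroke→J2  (closing 0-jn rule on J2)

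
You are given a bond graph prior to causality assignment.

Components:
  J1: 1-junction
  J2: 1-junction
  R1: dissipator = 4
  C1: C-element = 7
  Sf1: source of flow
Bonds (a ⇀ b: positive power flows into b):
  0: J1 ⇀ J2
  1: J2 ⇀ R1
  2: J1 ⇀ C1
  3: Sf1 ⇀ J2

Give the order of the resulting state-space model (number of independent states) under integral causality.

b3 stroke at Sf1  (source Sf1 imposes f)
b0 stroke at J2  (common-f at J2 fixed by 3)
b1 stroke at J2  (J2 flow already set via bond 3)
b2 stroke at J1  (1-jn J1 has f-setter on 0)

1  (C1 all integral)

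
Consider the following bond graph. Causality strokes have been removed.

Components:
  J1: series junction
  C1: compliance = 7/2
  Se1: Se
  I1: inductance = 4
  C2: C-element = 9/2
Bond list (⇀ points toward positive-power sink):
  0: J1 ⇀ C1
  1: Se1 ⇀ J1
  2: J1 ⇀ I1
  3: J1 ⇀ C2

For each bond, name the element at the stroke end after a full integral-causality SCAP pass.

#0 stroke→J1
#1 stroke→J1
#2 stroke→I1
#3 stroke→J1

β1 →J1  (Se1: effort source, stroke at far end)
β0 →J1  (C1 outputs effort q/C1)
β2 →I1  (I1: I, integral causality)
β3 →J1  (J1 flow already set via bond 2)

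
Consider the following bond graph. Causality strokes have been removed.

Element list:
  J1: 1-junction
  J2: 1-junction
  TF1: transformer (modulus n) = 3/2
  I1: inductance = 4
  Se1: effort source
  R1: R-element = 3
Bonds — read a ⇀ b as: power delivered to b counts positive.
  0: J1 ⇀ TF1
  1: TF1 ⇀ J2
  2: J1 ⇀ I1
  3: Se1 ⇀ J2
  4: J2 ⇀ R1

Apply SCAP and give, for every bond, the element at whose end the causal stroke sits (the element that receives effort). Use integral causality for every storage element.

β0 →J1
β1 →TF1
β2 →I1
β3 →J2
β4 →J2

β3 →J2  (Se1: effort source, stroke at far end)
β2 →I1  (I1 integral (f out))
β0 →J1  (1-jn J1 has f-setter on 2)
β1 →TF1  (TF1 one-in-one-out from 0)
β4 →J2  (common-f at J2 fixed by 1)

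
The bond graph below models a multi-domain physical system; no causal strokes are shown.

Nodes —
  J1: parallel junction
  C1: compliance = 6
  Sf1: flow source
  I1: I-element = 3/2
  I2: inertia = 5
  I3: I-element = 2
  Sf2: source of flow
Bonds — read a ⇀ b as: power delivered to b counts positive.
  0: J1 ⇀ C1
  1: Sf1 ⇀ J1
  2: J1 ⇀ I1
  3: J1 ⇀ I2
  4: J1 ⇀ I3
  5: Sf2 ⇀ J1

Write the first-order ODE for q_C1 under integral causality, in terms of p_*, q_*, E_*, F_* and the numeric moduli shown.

dq_C1/dt = F_Sf1 + F_Sf2 - 2*p_I1/3 - p_I2/5 - p_I3/2

bond 1 stroke at Sf1  (source Sf1 imposes f)
bond 5 stroke at Sf2  (Sf2 fixes flow; stroke at Sf2)
bond 0 stroke at J1  (C1 outputs effort q/C1)
bond 2 stroke at I1  (J1 effort already set via bond 0)
bond 3 stroke at I2  (J1: bond 0 brought effort, rest push out)
bond 4 stroke at I3  (common-e at J1 fixed by 0)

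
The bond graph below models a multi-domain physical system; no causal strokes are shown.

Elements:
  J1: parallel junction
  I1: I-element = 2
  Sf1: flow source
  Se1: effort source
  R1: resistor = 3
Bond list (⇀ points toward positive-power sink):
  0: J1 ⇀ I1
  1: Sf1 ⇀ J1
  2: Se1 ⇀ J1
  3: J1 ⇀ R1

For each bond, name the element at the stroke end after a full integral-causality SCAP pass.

β1 stroke at Sf1  (source Sf1 imposes f)
β2 stroke at J1  (Se1 (Se) sets effort on bond)
β0 stroke at I1  (0-jn J1 has e-setter on 2)
β3 stroke at R1  (J1 effort already set via bond 2)

#0 stroke at I1
#1 stroke at Sf1
#2 stroke at J1
#3 stroke at R1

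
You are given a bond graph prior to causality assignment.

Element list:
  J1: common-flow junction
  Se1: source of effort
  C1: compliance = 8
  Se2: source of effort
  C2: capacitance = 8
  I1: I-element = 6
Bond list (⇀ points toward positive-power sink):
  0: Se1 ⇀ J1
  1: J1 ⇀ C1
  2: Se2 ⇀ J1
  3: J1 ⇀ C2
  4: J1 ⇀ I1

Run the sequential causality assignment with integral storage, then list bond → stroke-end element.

b0 →J1
b1 →J1
b2 →J1
b3 →J1
b4 →I1

b0 →J1  (Se1 fixes effort; stroke away)
b2 →J1  (Se2: effort source, stroke at far end)
b1 →J1  (prefer integral on C1)
b3 →J1  (C2 outputs effort q/C2)
b4 →I1  (closing 1-jn rule on J1)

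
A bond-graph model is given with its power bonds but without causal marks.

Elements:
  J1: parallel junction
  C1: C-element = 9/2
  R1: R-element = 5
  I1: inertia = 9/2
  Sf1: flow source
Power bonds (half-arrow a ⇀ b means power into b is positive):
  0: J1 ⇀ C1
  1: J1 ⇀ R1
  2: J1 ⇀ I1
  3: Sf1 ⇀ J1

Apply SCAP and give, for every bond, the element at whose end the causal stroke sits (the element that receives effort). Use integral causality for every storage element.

bond 0 stroke at J1
bond 1 stroke at R1
bond 2 stroke at I1
bond 3 stroke at Sf1

bond 3 stroke at Sf1  (source Sf1 imposes f)
bond 0 stroke at J1  (C1: C, integral causality)
bond 1 stroke at R1  (0-jn J1 has e-setter on 0)
bond 2 stroke at I1  (J1 effort already set via bond 0)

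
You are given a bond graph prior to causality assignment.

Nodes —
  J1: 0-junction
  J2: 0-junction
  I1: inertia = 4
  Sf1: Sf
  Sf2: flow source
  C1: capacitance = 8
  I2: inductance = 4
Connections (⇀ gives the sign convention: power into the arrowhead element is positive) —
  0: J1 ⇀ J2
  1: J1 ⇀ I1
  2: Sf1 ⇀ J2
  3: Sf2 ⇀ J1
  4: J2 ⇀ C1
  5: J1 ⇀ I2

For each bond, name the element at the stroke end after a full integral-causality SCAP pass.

b2 stroke→Sf1  (Sf1 (Sf) sets flow on bond)
b3 stroke→Sf2  (source Sf2 imposes f)
b1 stroke→I1  (I1: I, integral causality)
b4 stroke→J2  (C1 outputs effort q/C1)
b0 stroke→J1  (J2 effort already set via bond 4)
b5 stroke→I2  (J1: bond 0 brought effort, rest push out)

β0 |J1
β1 |I1
β2 |Sf1
β3 |Sf2
β4 |J2
β5 |I2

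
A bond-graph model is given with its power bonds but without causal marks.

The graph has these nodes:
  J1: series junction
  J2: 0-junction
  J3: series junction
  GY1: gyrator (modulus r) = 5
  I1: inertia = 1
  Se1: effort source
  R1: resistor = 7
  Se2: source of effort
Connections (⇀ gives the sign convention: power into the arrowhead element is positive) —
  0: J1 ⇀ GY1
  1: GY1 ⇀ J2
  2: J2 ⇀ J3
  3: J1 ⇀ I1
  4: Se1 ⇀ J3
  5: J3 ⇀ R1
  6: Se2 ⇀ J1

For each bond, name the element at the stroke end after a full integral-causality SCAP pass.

β0 stroke at J1
β1 stroke at J2
β2 stroke at J3
β3 stroke at I1
β4 stroke at J3
β5 stroke at R1
β6 stroke at J1

β4 |J3  (Se1: effort source, stroke at far end)
β6 |J1  (Se2 fixes effort; stroke away)
β3 |I1  (prefer integral on I1)
β0 |J1  (J1: bond 3 brought flow, rest push out)
β1 |J2  (GY GY1: same side as bond 0)
β2 |J3  (common-e at J2 fixed by 1)
β5 |R1  (only one flow-in slot at J3)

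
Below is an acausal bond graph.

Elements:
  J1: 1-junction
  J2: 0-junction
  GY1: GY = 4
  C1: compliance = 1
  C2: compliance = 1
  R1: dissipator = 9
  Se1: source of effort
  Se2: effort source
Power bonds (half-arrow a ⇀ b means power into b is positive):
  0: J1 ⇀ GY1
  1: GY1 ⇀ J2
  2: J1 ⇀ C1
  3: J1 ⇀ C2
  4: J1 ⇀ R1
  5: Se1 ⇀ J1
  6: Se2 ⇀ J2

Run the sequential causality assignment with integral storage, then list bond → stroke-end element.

bond 0 stroke→GY1
bond 1 stroke→GY1
bond 2 stroke→J1
bond 3 stroke→J1
bond 4 stroke→J1
bond 5 stroke→J1
bond 6 stroke→J2

b5 stroke→J1  (Se1: effort source, stroke at far end)
b6 stroke→J2  (source Se2 imposes e)
b1 stroke→GY1  (J2: bond 6 brought effort, rest push out)
b0 stroke→GY1  (through GY1, causality inverts; strokes same side of GY1)
b2 stroke→J1  (J1: bond 0 brought flow, rest push out)
b3 stroke→J1  (J1: bond 0 brought flow, rest push out)
b4 stroke→J1  (J1: bond 0 brought flow, rest push out)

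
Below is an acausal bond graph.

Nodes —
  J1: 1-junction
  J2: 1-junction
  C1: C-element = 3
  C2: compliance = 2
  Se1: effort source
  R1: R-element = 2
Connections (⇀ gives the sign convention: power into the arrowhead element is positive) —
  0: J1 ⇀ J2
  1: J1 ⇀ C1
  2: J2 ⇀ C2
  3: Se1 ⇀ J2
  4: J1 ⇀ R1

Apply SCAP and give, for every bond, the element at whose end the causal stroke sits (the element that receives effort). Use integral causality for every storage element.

β3 stroke at J2  (source Se1 imposes e)
β1 stroke at J1  (C1 outputs effort q/C1)
β2 stroke at J2  (C2 integral (e out))
β0 stroke at J1  (only one flow-in slot at J2)
β4 stroke at R1  (only one flow-in slot at J1)

β0 |J1
β1 |J1
β2 |J2
β3 |J2
β4 |R1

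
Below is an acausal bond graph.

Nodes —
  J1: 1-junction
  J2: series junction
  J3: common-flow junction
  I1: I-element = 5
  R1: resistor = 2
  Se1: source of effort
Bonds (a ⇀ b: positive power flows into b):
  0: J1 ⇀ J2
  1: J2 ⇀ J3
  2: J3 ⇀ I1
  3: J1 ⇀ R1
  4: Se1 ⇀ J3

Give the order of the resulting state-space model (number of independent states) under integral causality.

1  (I1 all integral)

b4 stroke at J3  (Se1 (Se) sets effort on bond)
b2 stroke at I1  (I1 outputs flow p/I1)
b1 stroke at J3  (J3 flow already set via bond 2)
b0 stroke at J2  (J2: bond 1 brought flow, rest push out)
b3 stroke at J1  (1-jn J1 has f-setter on 0)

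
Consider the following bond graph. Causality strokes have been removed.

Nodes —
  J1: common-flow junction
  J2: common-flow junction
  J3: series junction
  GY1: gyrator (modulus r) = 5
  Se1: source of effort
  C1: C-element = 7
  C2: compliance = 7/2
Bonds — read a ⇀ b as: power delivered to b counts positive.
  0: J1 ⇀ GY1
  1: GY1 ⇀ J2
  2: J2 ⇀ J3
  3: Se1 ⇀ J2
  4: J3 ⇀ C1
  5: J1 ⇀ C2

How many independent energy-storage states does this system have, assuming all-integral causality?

#3 stroke→J2  (Se1 fixes effort; stroke away)
#4 stroke→J3  (C1 integral (e out))
#2 stroke→J2  (only one flow-in slot at J3)
#1 stroke→GY1  (closing 1-jn rule on J2)
#0 stroke→GY1  (GY1: gyrator matches bond 1)
#5 stroke→J1  (J1 flow already set via bond 0)

2  (C1, C2 all integral)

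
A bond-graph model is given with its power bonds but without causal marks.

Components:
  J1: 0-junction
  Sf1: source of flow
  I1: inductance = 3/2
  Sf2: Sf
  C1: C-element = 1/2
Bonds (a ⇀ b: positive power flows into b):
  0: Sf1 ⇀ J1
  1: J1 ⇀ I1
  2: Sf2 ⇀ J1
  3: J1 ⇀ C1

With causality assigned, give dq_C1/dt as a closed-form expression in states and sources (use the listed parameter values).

b0 stroke at Sf1  (Sf1 (Sf) sets flow on bond)
b2 stroke at Sf2  (Sf2 (Sf) sets flow on bond)
b1 stroke at I1  (I1 integral (f out))
b3 stroke at J1  (J1 needs exactly one e-in)

dq_C1/dt = F_Sf1 + F_Sf2 - 2*p_I1/3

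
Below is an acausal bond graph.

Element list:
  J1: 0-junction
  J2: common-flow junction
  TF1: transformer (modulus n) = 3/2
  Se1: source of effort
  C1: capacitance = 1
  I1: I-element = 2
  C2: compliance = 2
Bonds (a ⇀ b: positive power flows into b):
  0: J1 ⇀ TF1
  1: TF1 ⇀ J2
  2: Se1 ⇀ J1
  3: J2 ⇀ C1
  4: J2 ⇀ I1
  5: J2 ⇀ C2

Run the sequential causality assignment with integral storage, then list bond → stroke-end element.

bond 0 stroke→TF1
bond 1 stroke→J2
bond 2 stroke→J1
bond 3 stroke→J2
bond 4 stroke→I1
bond 5 stroke→J2

b2 stroke at J1  (Se1 (Se) sets effort on bond)
b0 stroke at TF1  (common-e at J1 fixed by 2)
b1 stroke at J2  (TF1 one-in-one-out from 0)
b3 stroke at J2  (C1 outputs effort q/C1)
b4 stroke at I1  (I1 outputs flow p/I1)
b5 stroke at J2  (1-jn J2 has f-setter on 4)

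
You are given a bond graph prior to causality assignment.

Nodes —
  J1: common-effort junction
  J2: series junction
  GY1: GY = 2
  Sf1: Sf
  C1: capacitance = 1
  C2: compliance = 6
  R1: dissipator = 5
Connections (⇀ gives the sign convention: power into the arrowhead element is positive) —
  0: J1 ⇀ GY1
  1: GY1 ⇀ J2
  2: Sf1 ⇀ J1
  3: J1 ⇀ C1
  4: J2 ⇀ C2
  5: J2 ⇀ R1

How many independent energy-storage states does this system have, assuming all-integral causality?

2  (C1, C2 all integral)

b2 |Sf1  (Sf1 fixes flow; stroke at Sf1)
b3 |J1  (prefer integral on C1)
b0 |GY1  (0-jn J1 has e-setter on 3)
b1 |GY1  (GY GY1: same side as bond 0)
b4 |J2  (1-jn J2 has f-setter on 1)
b5 |J2  (common-f at J2 fixed by 1)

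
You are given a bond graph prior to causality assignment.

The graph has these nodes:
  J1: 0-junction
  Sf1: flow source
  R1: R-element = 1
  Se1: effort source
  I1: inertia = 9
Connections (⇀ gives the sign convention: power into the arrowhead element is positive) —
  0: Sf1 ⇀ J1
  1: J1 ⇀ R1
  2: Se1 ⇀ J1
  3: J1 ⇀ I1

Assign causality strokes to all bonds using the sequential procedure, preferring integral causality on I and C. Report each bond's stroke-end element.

#0 →Sf1  (source Sf1 imposes f)
#2 →J1  (Se1 fixes effort; stroke away)
#1 →R1  (0-jn J1 has e-setter on 2)
#3 →I1  (0-jn J1 has e-setter on 2)

β0 stroke→Sf1
β1 stroke→R1
β2 stroke→J1
β3 stroke→I1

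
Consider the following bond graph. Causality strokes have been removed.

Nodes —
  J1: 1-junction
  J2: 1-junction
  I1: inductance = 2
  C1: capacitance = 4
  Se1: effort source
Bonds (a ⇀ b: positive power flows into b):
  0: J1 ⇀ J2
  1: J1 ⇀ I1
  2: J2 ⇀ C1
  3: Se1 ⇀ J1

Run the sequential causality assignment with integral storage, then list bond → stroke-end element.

#3 |J1  (Se1 fixes effort; stroke away)
#1 |I1  (prefer integral on I1)
#0 |J1  (J1 flow already set via bond 1)
#2 |J2  (J2: bond 0 brought flow, rest push out)

b0 stroke→J1
b1 stroke→I1
b2 stroke→J2
b3 stroke→J1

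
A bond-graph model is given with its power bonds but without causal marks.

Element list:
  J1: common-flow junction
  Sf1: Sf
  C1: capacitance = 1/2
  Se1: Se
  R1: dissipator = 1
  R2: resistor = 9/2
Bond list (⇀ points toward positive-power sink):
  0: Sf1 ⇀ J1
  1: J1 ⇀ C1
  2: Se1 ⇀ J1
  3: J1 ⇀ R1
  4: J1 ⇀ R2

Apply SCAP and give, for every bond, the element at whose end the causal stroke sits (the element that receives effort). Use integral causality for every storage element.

#0 stroke at Sf1
#1 stroke at J1
#2 stroke at J1
#3 stroke at J1
#4 stroke at J1

β0 stroke at Sf1  (Sf1: flow source, stroke at near end)
β2 stroke at J1  (Se1: effort source, stroke at far end)
β1 stroke at J1  (1-jn J1 has f-setter on 0)
β3 stroke at J1  (common-f at J1 fixed by 0)
β4 stroke at J1  (1-jn J1 has f-setter on 0)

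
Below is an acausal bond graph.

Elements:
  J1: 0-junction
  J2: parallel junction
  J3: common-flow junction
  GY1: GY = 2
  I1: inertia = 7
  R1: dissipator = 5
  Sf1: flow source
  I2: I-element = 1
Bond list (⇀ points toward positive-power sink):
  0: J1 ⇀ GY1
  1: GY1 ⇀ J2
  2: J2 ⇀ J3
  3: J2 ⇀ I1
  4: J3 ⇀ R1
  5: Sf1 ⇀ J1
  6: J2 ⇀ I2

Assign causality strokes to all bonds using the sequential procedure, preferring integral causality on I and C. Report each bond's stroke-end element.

b5 stroke→Sf1  (source Sf1 imposes f)
b0 stroke→J1  (J1 needs exactly one e-in)
b1 stroke→J2  (GY GY1: same side as bond 0)
b2 stroke→J3  (common-e at J2 fixed by 1)
b3 stroke→I1  (J2 effort already set via bond 1)
b6 stroke→I2  (J2 effort already set via bond 1)
b4 stroke→R1  (J3 needs exactly one f-in)

bond 0 stroke→J1
bond 1 stroke→J2
bond 2 stroke→J3
bond 3 stroke→I1
bond 4 stroke→R1
bond 5 stroke→Sf1
bond 6 stroke→I2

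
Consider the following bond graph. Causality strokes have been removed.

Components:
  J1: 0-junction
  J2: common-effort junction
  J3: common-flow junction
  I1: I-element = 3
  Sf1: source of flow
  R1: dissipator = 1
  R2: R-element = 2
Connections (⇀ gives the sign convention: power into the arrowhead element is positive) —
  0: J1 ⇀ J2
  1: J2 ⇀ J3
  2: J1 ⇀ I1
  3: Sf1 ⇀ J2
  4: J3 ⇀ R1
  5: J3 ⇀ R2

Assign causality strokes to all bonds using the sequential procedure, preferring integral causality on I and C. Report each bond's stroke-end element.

b0 stroke at J1
b1 stroke at J2
b2 stroke at I1
b3 stroke at Sf1
b4 stroke at J3
b5 stroke at J3

bond 3 |Sf1  (Sf1 fixes flow; stroke at Sf1)
bond 2 |I1  (I1: I, integral causality)
bond 0 |J1  (J1 needs exactly one e-in)
bond 1 |J2  (only one effort-in slot at J2)
bond 4 |J3  (1-jn J3 has f-setter on 1)
bond 5 |J3  (J3 flow already set via bond 1)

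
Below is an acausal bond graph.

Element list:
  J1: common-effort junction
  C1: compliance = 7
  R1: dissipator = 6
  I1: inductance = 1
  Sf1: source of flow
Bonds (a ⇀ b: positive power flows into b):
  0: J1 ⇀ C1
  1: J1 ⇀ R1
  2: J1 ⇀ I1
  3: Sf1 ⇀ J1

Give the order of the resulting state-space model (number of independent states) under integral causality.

bond 3 stroke→Sf1  (Sf1 (Sf) sets flow on bond)
bond 0 stroke→J1  (C1: C, integral causality)
bond 1 stroke→R1  (0-jn J1 has e-setter on 0)
bond 2 stroke→I1  (common-e at J1 fixed by 0)

2  (C1, I1 all integral)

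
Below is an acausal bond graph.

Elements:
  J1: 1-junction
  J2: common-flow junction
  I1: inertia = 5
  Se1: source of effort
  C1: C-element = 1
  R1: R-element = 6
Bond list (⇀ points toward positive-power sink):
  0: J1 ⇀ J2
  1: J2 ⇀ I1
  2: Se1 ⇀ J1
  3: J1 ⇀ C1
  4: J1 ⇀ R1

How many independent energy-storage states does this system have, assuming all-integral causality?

2  (C1, I1 all integral)

b2 stroke→J1  (source Se1 imposes e)
b1 stroke→I1  (I1 integral (f out))
b0 stroke→J2  (common-f at J2 fixed by 1)
b3 stroke→J1  (common-f at J1 fixed by 0)
b4 stroke→J1  (common-f at J1 fixed by 0)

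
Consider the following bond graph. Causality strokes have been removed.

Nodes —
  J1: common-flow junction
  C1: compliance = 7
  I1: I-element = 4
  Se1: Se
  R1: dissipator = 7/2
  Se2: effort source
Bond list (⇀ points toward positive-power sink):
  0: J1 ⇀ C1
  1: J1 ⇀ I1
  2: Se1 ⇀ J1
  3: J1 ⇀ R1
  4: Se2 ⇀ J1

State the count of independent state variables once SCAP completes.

b2 |J1  (Se1: effort source, stroke at far end)
b4 |J1  (source Se2 imposes e)
b0 |J1  (prefer integral on C1)
b1 |I1  (I1 integral (f out))
b3 |J1  (1-jn J1 has f-setter on 1)

2  (C1, I1 all integral)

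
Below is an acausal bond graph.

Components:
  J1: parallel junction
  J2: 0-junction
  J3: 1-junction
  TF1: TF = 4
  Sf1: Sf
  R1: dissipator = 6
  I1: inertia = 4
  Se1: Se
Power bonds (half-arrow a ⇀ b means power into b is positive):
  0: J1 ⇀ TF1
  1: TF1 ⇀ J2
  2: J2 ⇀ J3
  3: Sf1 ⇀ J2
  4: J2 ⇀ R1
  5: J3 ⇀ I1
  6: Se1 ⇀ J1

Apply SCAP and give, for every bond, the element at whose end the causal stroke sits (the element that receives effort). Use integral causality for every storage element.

b3 stroke at Sf1  (Sf1 fixes flow; stroke at Sf1)
b6 stroke at J1  (Se1 fixes effort; stroke away)
b0 stroke at TF1  (common-e at J1 fixed by 6)
b1 stroke at J2  (TF1 one-in-one-out from 0)
b2 stroke at J3  (J2: bond 1 brought effort, rest push out)
b4 stroke at R1  (common-e at J2 fixed by 1)
b5 stroke at I1  (J3: last free bond brings flow in)

b0 →TF1
b1 →J2
b2 →J3
b3 →Sf1
b4 →R1
b5 →I1
b6 →J1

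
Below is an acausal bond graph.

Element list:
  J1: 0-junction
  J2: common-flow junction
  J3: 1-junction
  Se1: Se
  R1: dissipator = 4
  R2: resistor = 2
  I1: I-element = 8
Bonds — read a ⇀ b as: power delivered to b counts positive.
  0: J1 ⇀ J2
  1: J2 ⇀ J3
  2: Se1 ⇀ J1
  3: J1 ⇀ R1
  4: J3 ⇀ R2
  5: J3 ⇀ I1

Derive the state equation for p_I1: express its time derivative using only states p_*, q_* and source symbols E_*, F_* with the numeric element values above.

b2 →J1  (Se1 (Se) sets effort on bond)
b0 →J2  (J1: bond 2 brought effort, rest push out)
b3 →R1  (0-jn J1 has e-setter on 2)
b1 →J3  (only one flow-in slot at J2)
b5 →I1  (I1: I, integral causality)
b4 →J3  (1-jn J3 has f-setter on 5)

dp_I1/dt = E_Se1 - p_I1/4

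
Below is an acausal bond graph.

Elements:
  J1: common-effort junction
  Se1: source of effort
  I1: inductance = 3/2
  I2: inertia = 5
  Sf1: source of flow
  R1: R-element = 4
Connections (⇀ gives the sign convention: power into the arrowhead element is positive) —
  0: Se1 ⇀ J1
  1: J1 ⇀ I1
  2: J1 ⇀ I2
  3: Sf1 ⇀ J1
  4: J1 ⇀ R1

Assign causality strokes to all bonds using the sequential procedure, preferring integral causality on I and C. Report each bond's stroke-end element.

bond 0 stroke→J1
bond 1 stroke→I1
bond 2 stroke→I2
bond 3 stroke→Sf1
bond 4 stroke→R1

bond 0 stroke→J1  (source Se1 imposes e)
bond 3 stroke→Sf1  (Sf1: flow source, stroke at near end)
bond 1 stroke→I1  (common-e at J1 fixed by 0)
bond 2 stroke→I2  (common-e at J1 fixed by 0)
bond 4 stroke→R1  (J1: bond 0 brought effort, rest push out)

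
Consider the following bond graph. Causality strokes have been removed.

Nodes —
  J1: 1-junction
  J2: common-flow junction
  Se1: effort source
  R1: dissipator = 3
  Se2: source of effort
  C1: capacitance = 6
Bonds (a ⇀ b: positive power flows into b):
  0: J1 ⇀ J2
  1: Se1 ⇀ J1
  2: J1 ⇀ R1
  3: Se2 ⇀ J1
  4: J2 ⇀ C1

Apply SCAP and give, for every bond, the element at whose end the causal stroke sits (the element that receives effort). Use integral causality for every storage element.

β0 stroke at J1
β1 stroke at J1
β2 stroke at R1
β3 stroke at J1
β4 stroke at J2

bond 1 stroke at J1  (source Se1 imposes e)
bond 3 stroke at J1  (source Se2 imposes e)
bond 4 stroke at J2  (C1 integral (e out))
bond 0 stroke at J1  (only one flow-in slot at J2)
bond 2 stroke at R1  (J1: last free bond brings flow in)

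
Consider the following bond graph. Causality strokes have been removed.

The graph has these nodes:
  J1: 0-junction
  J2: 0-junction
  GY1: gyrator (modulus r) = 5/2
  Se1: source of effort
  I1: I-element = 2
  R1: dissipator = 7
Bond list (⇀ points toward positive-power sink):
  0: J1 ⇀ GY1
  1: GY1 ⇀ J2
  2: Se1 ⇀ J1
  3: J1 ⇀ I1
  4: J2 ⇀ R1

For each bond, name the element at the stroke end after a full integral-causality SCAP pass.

b0 →GY1
b1 →GY1
b2 →J1
b3 →I1
b4 →J2

b2 →J1  (Se1: effort source, stroke at far end)
b0 →GY1  (common-e at J1 fixed by 2)
b3 →I1  (0-jn J1 has e-setter on 2)
b1 →GY1  (GY GY1: same side as bond 0)
b4 →J2  (J2: last free bond brings effort in)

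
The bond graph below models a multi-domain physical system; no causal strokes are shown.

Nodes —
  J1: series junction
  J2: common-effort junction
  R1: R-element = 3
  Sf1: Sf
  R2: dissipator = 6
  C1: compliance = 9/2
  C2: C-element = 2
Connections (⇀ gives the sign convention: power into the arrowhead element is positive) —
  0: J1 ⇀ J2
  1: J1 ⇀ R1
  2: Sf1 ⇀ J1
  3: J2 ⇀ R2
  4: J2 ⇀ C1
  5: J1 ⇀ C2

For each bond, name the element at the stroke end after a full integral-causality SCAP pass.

β0 →J1
β1 →J1
β2 →Sf1
β3 →R2
β4 →J2
β5 →J1

b2 stroke at Sf1  (Sf1 fixes flow; stroke at Sf1)
b0 stroke at J1  (J1 flow already set via bond 2)
b1 stroke at J1  (common-f at J1 fixed by 2)
b5 stroke at J1  (J1 flow already set via bond 2)
b4 stroke at J2  (C1 outputs effort q/C1)
b3 stroke at R2  (J2: bond 4 brought effort, rest push out)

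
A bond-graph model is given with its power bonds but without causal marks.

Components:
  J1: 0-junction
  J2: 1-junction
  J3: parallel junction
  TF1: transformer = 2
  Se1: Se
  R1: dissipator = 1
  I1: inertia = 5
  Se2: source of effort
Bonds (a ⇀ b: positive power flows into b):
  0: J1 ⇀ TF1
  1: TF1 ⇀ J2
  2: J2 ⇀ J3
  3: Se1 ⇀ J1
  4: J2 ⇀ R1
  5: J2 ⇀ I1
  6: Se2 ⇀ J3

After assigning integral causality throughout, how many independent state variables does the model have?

b3 →J1  (Se1 (Se) sets effort on bond)
b6 →J3  (Se2 (Se) sets effort on bond)
b0 →TF1  (J1 effort already set via bond 3)
b2 →J2  (0-jn J3 has e-setter on 6)
b1 →J2  (TF1 one-in-one-out from 0)
b5 →I1  (I1: I, integral causality)
b4 →J2  (1-jn J2 has f-setter on 5)

1  (I1 all integral)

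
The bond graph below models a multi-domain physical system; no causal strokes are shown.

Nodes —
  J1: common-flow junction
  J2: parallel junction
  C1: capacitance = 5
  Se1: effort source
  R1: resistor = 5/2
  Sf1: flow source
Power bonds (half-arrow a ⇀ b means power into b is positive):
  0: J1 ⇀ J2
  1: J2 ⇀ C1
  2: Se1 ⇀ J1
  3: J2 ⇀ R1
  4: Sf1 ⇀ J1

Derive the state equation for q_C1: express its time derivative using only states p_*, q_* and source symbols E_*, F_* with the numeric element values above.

dq_C1/dt = F_Sf1 - 2*q_C1/25

b2 →J1  (Se1: effort source, stroke at far end)
b4 →Sf1  (source Sf1 imposes f)
b0 →J1  (J1: bond 4 brought flow, rest push out)
b1 →J2  (C1 integral (e out))
b3 →R1  (J2 effort already set via bond 1)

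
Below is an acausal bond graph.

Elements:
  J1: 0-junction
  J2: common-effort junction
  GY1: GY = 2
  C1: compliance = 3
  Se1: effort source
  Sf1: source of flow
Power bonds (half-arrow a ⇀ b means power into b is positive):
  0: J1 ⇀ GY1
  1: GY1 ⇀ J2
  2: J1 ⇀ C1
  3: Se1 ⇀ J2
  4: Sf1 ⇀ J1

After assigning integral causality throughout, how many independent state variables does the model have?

1  (C1 all integral)

β3 |J2  (source Se1 imposes e)
β4 |Sf1  (Sf1 fixes flow; stroke at Sf1)
β1 |GY1  (common-e at J2 fixed by 3)
β0 |GY1  (through GY1, causality inverts; strokes same side of GY1)
β2 |J1  (only one effort-in slot at J1)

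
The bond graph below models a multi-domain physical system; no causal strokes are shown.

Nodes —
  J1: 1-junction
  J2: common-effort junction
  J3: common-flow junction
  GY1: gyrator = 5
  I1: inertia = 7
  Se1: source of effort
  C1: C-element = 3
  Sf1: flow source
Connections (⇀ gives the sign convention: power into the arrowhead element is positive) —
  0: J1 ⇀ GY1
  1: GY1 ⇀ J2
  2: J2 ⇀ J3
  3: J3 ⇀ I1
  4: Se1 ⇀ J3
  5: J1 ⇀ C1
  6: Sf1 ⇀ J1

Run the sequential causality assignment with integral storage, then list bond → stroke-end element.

#0 |J1
#1 |J2
#2 |J3
#3 |I1
#4 |J3
#5 |J1
#6 |Sf1

bond 4 →J3  (source Se1 imposes e)
bond 6 →Sf1  (source Sf1 imposes f)
bond 0 →J1  (1-jn J1 has f-setter on 6)
bond 5 →J1  (1-jn J1 has f-setter on 6)
bond 1 →J2  (GY1: gyrator matches bond 0)
bond 2 →J3  (common-e at J2 fixed by 1)
bond 3 →I1  (closing 1-jn rule on J3)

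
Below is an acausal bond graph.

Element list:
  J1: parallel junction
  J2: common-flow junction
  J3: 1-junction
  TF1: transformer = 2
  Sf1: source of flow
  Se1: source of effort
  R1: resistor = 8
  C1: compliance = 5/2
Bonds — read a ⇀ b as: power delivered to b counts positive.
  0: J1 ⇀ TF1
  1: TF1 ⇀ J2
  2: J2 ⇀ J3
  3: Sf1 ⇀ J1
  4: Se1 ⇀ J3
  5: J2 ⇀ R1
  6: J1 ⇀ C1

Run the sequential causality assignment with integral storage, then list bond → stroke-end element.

bond 0 |TF1
bond 1 |J2
bond 2 |J2
bond 3 |Sf1
bond 4 |J3
bond 5 |R1
bond 6 |J1

b3 stroke at Sf1  (source Sf1 imposes f)
b4 stroke at J3  (Se1 fixes effort; stroke away)
b2 stroke at J2  (J3 needs exactly one f-in)
b6 stroke at J1  (C1 outputs effort q/C1)
b0 stroke at TF1  (0-jn J1 has e-setter on 6)
b1 stroke at J2  (TF TF1: opposite of bond 0)
b5 stroke at R1  (J2 needs exactly one f-in)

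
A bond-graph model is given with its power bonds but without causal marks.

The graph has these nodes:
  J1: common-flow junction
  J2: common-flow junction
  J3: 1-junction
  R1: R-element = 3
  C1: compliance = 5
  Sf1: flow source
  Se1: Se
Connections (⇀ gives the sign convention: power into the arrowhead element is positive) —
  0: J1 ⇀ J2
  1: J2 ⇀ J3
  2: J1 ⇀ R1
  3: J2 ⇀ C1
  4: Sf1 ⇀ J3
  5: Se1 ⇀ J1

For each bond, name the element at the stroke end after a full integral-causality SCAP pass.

β0 stroke at J2
β1 stroke at J3
β2 stroke at J1
β3 stroke at J2
β4 stroke at Sf1
β5 stroke at J1

β4 →Sf1  (Sf1 (Sf) sets flow on bond)
β5 →J1  (source Se1 imposes e)
β1 →J3  (J3 flow already set via bond 4)
β0 →J2  (common-f at J2 fixed by 1)
β3 →J2  (1-jn J2 has f-setter on 1)
β2 →J1  (common-f at J1 fixed by 0)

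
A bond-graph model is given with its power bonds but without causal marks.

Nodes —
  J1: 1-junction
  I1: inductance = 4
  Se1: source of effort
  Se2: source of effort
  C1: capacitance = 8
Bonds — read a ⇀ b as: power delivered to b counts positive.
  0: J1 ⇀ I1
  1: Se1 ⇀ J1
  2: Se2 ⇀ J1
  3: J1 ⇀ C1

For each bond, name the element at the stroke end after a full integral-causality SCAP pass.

b1 stroke→J1  (source Se1 imposes e)
b2 stroke→J1  (Se2: effort source, stroke at far end)
b0 stroke→I1  (I1 outputs flow p/I1)
b3 stroke→J1  (J1: bond 0 brought flow, rest push out)

β0 →I1
β1 →J1
β2 →J1
β3 →J1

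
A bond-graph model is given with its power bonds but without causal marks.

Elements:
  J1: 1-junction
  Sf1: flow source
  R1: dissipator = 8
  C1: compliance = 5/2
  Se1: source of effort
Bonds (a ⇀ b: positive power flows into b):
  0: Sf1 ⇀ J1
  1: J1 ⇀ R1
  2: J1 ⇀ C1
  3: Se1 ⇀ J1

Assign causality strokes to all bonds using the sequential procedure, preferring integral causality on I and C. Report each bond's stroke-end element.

β0 stroke at Sf1
β1 stroke at J1
β2 stroke at J1
β3 stroke at J1

bond 0 stroke→Sf1  (Sf1 (Sf) sets flow on bond)
bond 3 stroke→J1  (Se1 (Se) sets effort on bond)
bond 1 stroke→J1  (1-jn J1 has f-setter on 0)
bond 2 stroke→J1  (common-f at J1 fixed by 0)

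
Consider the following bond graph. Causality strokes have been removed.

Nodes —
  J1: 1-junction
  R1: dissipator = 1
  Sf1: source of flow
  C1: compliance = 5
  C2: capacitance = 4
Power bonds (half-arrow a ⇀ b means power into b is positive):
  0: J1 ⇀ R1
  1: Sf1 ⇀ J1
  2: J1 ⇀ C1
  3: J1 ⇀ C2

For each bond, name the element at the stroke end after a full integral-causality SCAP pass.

bond 1 →Sf1  (Sf1 fixes flow; stroke at Sf1)
bond 0 →J1  (1-jn J1 has f-setter on 1)
bond 2 →J1  (J1 flow already set via bond 1)
bond 3 →J1  (J1 flow already set via bond 1)

b0 stroke→J1
b1 stroke→Sf1
b2 stroke→J1
b3 stroke→J1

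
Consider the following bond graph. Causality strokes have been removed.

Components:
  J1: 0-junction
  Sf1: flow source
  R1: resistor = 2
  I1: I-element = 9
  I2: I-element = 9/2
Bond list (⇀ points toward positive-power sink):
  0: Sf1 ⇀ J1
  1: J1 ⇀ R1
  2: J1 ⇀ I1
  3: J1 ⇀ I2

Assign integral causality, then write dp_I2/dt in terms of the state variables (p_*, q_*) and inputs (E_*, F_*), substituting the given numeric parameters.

bond 0 →Sf1  (Sf1: flow source, stroke at near end)
bond 2 →I1  (prefer integral on I1)
bond 3 →I2  (prefer integral on I2)
bond 1 →J1  (J1: last free bond brings effort in)

dp_I2/dt = 2*F_Sf1 - 2*p_I1/9 - 4*p_I2/9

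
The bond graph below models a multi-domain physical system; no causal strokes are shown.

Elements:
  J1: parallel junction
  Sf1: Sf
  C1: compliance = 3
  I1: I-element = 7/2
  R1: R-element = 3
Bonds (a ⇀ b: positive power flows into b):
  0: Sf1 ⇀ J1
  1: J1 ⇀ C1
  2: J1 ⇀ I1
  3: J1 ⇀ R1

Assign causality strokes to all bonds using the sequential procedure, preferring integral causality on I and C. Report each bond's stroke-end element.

#0 →Sf1
#1 →J1
#2 →I1
#3 →R1

bond 0 stroke→Sf1  (source Sf1 imposes f)
bond 1 stroke→J1  (C1 integral (e out))
bond 2 stroke→I1  (0-jn J1 has e-setter on 1)
bond 3 stroke→R1  (J1 effort already set via bond 1)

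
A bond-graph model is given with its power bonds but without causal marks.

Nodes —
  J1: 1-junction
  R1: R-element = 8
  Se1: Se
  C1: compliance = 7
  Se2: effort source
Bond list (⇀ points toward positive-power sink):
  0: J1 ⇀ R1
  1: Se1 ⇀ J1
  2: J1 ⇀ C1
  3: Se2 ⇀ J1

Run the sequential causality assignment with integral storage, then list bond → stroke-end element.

#1 |J1  (source Se1 imposes e)
#3 |J1  (Se2 fixes effort; stroke away)
#2 |J1  (prefer integral on C1)
#0 |R1  (closing 1-jn rule on J1)

β0 stroke at R1
β1 stroke at J1
β2 stroke at J1
β3 stroke at J1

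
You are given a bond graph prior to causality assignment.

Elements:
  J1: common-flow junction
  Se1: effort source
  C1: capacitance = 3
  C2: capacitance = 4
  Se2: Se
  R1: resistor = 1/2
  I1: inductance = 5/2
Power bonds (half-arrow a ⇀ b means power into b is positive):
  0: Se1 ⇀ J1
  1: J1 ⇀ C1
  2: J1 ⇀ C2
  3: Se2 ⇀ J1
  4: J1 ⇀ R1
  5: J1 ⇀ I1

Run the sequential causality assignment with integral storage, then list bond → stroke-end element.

b0 |J1  (Se1: effort source, stroke at far end)
b3 |J1  (Se2 (Se) sets effort on bond)
b1 |J1  (C1: C, integral causality)
b2 |J1  (C2 integral (e out))
b5 |I1  (I1: I, integral causality)
b4 |J1  (1-jn J1 has f-setter on 5)

b0 |J1
b1 |J1
b2 |J1
b3 |J1
b4 |J1
b5 |I1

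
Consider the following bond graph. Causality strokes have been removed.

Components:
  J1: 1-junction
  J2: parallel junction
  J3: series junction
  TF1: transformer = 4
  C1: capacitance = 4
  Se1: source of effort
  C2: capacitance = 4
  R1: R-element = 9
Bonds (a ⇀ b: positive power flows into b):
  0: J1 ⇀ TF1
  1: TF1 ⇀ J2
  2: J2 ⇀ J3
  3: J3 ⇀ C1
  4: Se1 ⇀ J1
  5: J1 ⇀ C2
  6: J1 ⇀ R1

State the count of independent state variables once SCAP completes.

2  (C1, C2 all integral)

#4 stroke→J1  (source Se1 imposes e)
#3 stroke→J3  (C1: C, integral causality)
#2 stroke→J2  (J3 needs exactly one f-in)
#1 stroke→TF1  (J2: bond 2 brought effort, rest push out)
#0 stroke→J1  (TF1: transformer flips bond 1)
#5 stroke→J1  (C2 integral (e out))
#6 stroke→R1  (J1: last free bond brings flow in)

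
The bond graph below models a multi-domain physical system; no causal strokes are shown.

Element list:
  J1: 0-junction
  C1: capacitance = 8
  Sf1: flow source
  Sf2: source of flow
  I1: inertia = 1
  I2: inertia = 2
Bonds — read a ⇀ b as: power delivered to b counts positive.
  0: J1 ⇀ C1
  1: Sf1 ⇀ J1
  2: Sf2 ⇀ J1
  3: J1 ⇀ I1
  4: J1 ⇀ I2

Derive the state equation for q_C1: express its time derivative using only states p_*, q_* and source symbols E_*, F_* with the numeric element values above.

dq_C1/dt = F_Sf1 + F_Sf2 - p_I1 - p_I2/2

β1 stroke at Sf1  (Sf1 (Sf) sets flow on bond)
β2 stroke at Sf2  (Sf2 (Sf) sets flow on bond)
β0 stroke at J1  (prefer integral on C1)
β3 stroke at I1  (J1: bond 0 brought effort, rest push out)
β4 stroke at I2  (0-jn J1 has e-setter on 0)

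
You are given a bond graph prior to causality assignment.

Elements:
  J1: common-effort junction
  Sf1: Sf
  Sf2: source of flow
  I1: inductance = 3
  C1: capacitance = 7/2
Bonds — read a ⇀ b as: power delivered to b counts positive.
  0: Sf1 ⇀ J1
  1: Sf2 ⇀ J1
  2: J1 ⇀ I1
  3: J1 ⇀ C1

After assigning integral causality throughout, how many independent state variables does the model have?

#0 →Sf1  (Sf1 fixes flow; stroke at Sf1)
#1 →Sf2  (source Sf2 imposes f)
#2 →I1  (prefer integral on I1)
#3 →J1  (J1 needs exactly one e-in)

2  (C1, I1 all integral)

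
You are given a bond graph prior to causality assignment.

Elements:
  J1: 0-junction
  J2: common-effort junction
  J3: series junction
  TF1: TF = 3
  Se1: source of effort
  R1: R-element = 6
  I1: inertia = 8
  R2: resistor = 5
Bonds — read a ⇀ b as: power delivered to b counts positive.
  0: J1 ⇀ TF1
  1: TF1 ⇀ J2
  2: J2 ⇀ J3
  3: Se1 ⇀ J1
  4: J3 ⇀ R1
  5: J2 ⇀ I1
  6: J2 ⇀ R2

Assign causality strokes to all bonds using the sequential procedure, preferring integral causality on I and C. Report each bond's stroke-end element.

bond 3 |J1  (source Se1 imposes e)
bond 0 |TF1  (common-e at J1 fixed by 3)
bond 1 |J2  (TF1 one-in-one-out from 0)
bond 2 |J3  (common-e at J2 fixed by 1)
bond 5 |I1  (0-jn J2 has e-setter on 1)
bond 6 |R2  (common-e at J2 fixed by 1)
bond 4 |R1  (closing 1-jn rule on J3)

b0 →TF1
b1 →J2
b2 →J3
b3 →J1
b4 →R1
b5 →I1
b6 →R2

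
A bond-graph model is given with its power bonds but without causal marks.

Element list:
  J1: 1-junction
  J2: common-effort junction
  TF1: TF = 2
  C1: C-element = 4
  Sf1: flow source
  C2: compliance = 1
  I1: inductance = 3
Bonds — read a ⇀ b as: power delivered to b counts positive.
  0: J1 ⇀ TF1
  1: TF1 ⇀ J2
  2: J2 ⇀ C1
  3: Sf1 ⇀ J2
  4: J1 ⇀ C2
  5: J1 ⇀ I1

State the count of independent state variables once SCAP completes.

3  (C1, C2, I1 all integral)

#3 stroke at Sf1  (Sf1 fixes flow; stroke at Sf1)
#2 stroke at J2  (C1 integral (e out))
#1 stroke at TF1  (J2: bond 2 brought effort, rest push out)
#0 stroke at J1  (TF TF1: opposite of bond 1)
#4 stroke at J1  (C2 integral (e out))
#5 stroke at I1  (only one flow-in slot at J1)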